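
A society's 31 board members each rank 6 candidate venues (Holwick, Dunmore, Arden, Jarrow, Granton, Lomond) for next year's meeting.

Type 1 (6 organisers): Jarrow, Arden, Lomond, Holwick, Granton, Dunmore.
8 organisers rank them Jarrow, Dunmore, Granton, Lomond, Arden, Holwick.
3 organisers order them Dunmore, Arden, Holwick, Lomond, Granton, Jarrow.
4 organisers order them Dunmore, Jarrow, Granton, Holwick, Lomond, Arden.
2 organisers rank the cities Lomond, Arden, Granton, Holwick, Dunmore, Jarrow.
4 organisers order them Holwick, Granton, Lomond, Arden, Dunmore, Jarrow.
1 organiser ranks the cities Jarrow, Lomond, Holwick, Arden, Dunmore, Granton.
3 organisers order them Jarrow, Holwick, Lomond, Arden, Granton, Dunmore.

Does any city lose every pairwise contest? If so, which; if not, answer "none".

Pairwise majorities:
Holwick vs Dunmore: 6+2+4+1+3 = 16 for Holwick, 15 for Dunmore — Holwick by 16–15.
Holwick vs Arden: Arden, 19–12.
Holwick vs Jarrow: 3+2+4 = 9 for Holwick, 22 for Jarrow — Jarrow by 22–9.
Holwick vs Granton: 17 to 14, Holwick.
Holwick vs Lomond: Lomond wins 17–14.
Dunmore vs Arden: 15 to 16, Arden.
Dunmore vs Jarrow: Jarrow wins 18–13.
Dunmore vs Granton: 16 to 15, Dunmore.
Dunmore vs Lomond: Dunmore preferred on 8+3+4 = 15 ballots; Lomond wins 16–15.
Arden vs Jarrow: Jarrow wins 22–9.
Arden vs Granton: Arden preferred on 6+3+2+1+3 = 15 ballots; Granton wins 16–15.
Arden vs Lomond: 6+3 = 9 for Arden, 22 for Lomond — Lomond by 22–9.
Jarrow vs Granton: Jarrow, 22–9.
Jarrow vs Lomond: Jarrow wins 22–9.
Granton vs Lomond: 16 to 15, Granton.
Each city has at least one pairwise win (Holwick beats Dunmore; Dunmore beats Granton; Arden beats Holwick; Jarrow beats Holwick; Granton beats Arden; Lomond beats Holwick) — no Condorcet loser.

none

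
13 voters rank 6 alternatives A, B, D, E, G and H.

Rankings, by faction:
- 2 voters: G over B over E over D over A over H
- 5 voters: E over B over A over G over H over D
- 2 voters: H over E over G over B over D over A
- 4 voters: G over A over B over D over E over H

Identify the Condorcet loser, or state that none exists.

D

Pairwise majorities:
A vs B: B, 9–4.
A vs D: A wins 9–4.
A vs E: A is ranked higher on 4 ballots, E on 9. E wins 9–4.
A–G: G 8–5.
A vs H: A is ranked higher on 2+5+4 = 11 ballots, H on 2. A wins 11–2.
B vs D: B wins 13–0.
B vs E: 6 to 7, E.
B vs G: B is ranked higher on 5 ballots, G on 8. G wins 8–5.
B vs H: B is ranked higher on 2+5+4 = 11 ballots, H on 2. B wins 11–2.
D vs E: 4 for D, 9 for E — E by 9–4.
D vs G: D is ranked higher on 0 ballots, G on 13. G wins 13–0.
D–H: H 7–6.
E vs G: 5+2 = 7 for E, 6 for G — E by 7–6.
E vs H: 2+5+4 = 11 for E, 2 for H — E by 11–2.
G vs H: G is ranked higher on 2+5+4 = 11 ballots, H on 2. G wins 11–2.
D loses to every other alternative — it is the Condorcet loser.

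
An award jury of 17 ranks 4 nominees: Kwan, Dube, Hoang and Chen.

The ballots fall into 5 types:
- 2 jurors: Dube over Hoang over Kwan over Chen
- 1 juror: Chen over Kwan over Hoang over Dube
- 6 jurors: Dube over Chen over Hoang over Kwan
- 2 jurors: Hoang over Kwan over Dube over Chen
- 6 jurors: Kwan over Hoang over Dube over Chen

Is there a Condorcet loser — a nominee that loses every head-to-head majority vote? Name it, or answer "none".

Chen

Head-to-head results (17 jurors):
Kwan vs Dube: Kwan preferred on 1+2+6 = 9 ballots; Kwan wins 9–8.
Kwan vs Hoang: 1+6 = 7 for Kwan, 10 for Hoang — Hoang by 10–7.
Kwan vs Chen: 10 to 7, Kwan.
Dube vs Hoang: Dube is ranked higher on 2+6 = 8 ballots, Hoang on 9. Hoang wins 9–8.
Dube vs Chen: Dube is ranked higher on 2+6+2+6 = 16 ballots, Chen on 1. Dube wins 16–1.
Hoang vs Chen: 10 to 7, Hoang.
Chen is beaten in every head-to-head and is the Condorcet loser.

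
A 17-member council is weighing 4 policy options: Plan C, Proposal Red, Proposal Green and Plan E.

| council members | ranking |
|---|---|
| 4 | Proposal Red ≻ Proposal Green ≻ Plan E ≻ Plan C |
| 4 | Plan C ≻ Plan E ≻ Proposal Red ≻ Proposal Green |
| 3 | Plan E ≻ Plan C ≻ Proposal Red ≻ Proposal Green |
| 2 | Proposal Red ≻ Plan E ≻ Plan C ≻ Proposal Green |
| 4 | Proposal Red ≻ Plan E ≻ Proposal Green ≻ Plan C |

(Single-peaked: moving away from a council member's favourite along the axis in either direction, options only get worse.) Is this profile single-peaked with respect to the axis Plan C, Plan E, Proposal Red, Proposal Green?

Axis positions: Plan C=1, Plan E=2, Proposal Red=3, Proposal Green=4.
Faction 1 (peak Proposal Red at position 3): ranking walks positions 3-4-2-1, expanding outward from the peak — single-peaked.
Faction 2 (peak Plan C at position 1): ranking walks positions 1-2-3-4, expanding outward from the peak — single-peaked.
Faction 3 (peak Plan E at position 2): ranking walks positions 2-1-3-4, expanding outward from the peak — single-peaked.
Faction 4 (peak Proposal Red at position 3): ranking walks positions 3-2-1-4, expanding outward from the peak — single-peaked.
Faction 5 (peak Proposal Red at position 3): ranking walks positions 3-2-4-1, expanding outward from the peak — single-peaked.
Every ranking is single-peaked on this axis.

yes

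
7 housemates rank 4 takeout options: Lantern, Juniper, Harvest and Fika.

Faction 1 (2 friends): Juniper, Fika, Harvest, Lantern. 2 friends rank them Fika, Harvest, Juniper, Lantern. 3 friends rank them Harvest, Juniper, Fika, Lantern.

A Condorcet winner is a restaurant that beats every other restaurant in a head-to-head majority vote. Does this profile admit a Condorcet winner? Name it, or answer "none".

none

Head-to-head results (7 friends):
Lantern vs Juniper: Lantern preferred on 0 ballots; Juniper wins 7–0.
Lantern vs Harvest: Lantern is ranked higher on 0 ballots, Harvest on 7. Harvest wins 7–0.
Lantern vs Fika: Lantern is ranked higher on 0 ballots, Fika on 7. Fika wins 7–0.
Juniper vs Harvest: 2 for Juniper, 5 for Harvest — Harvest by 5–2.
Juniper vs Fika: 5 to 2, Juniper.
Harvest vs Fika: 3 to 4, Fika.
No restaurant is unbeaten: Lantern loses to Juniper; Juniper loses to Harvest; Harvest loses to Fika; Fika loses to Juniper. In particular Juniper → Fika → Harvest → Juniper is a majority cycle — no Condorcet winner exists.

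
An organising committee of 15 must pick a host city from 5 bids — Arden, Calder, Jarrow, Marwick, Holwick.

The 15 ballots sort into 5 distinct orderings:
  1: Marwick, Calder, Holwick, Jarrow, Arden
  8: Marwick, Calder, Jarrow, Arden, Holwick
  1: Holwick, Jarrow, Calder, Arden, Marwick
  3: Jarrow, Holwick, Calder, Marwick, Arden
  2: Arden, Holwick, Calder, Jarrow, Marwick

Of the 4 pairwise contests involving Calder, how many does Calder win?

3

Calder against each rival (15 organisers):
Calder–Arden: Calder 13–2.
Calder vs Jarrow: 1+8+2 = 11 for Calder, 4 for Jarrow — Calder by 11–4.
Calder vs Marwick: 1+3+2 = 6 for Calder, 9 for Marwick — Marwick by 9–6.
Calder vs Holwick: Calder preferred on 1+8 = 9 ballots; Calder wins 9–6.
Calder beats Arden, Jarrow, Holwick; loses to Marwick — 3 pairwise wins.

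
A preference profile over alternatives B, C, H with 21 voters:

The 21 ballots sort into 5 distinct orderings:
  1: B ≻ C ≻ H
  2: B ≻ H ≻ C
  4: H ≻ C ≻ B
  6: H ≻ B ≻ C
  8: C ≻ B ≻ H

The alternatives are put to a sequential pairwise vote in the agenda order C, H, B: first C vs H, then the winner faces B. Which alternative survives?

B

Round 1: C vs H — 9–12, H advances.
Round 2: H vs B — 10–11, B advances.
B survives the agenda.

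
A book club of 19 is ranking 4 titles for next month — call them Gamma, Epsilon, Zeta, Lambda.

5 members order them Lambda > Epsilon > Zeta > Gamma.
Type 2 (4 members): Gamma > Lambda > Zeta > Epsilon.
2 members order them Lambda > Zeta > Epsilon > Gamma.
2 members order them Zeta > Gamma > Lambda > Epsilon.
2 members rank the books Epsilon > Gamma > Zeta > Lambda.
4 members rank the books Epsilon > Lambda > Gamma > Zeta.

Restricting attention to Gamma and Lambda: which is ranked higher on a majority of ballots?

Ballots ranking Gamma above Lambda: 4 + 2 + 2 = 8.
Ballots ranking Lambda above Gamma: 19 − 8 = 11.
Lambda wins the head-to-head 11–8.

Lambda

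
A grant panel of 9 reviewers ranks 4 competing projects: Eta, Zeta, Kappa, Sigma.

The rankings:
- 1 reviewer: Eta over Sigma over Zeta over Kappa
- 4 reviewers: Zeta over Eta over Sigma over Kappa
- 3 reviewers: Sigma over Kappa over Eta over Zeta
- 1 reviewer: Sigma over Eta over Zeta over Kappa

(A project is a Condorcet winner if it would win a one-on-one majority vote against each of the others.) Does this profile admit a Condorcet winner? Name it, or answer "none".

Head-to-head results (9 reviewers):
Eta vs Zeta: Eta is ranked higher on 1+3+1 = 5 ballots, Zeta on 4. Eta wins 5–4.
Eta vs Kappa: 1+4+1 = 6 for Eta, 3 for Kappa — Eta by 6–3.
Eta vs Sigma: Eta preferred on 1+4 = 5 ballots; Eta wins 5–4.
Zeta vs Kappa: Zeta is ranked higher on 1+4+1 = 6 ballots, Kappa on 3. Zeta wins 6–3.
Zeta vs Sigma: Zeta is ranked higher on 4 ballots, Sigma on 5. Sigma wins 5–4.
Kappa vs Sigma: 0 for Kappa, 9 for Sigma — Sigma by 9–0.
Eta defeats every rival head-to-head and is the Condorcet winner.

Eta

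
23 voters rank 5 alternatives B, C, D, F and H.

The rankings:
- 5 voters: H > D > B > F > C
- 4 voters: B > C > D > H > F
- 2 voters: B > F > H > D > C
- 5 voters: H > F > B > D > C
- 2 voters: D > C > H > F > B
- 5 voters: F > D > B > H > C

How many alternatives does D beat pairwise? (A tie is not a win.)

2

D against each rival (23 voters):
D–B: D 12–11.
D vs C: 19 to 4, D.
D vs F: D preferred on 5+4+2 = 11 ballots; F wins 12–11.
D vs H: 11 to 12, H.
D beats B, C; loses to F, H — 2 pairwise wins.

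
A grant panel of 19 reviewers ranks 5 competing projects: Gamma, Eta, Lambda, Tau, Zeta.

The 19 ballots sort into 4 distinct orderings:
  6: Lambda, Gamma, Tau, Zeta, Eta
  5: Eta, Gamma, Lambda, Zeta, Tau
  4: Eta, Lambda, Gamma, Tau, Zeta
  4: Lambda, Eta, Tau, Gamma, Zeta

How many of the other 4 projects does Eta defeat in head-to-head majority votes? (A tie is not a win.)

Eta against each rival (19 reviewers):
Eta vs Gamma: Eta is ranked higher on 5+4+4 = 13 ballots, Gamma on 6. Eta wins 13–6.
Eta–Lambda: Lambda 10–9.
Eta–Tau: Eta 13–6.
Eta vs Zeta: Eta is ranked higher on 5+4+4 = 13 ballots, Zeta on 6. Eta wins 13–6.
Eta beats Gamma, Tau, Zeta; loses to Lambda — 3 pairwise wins.

3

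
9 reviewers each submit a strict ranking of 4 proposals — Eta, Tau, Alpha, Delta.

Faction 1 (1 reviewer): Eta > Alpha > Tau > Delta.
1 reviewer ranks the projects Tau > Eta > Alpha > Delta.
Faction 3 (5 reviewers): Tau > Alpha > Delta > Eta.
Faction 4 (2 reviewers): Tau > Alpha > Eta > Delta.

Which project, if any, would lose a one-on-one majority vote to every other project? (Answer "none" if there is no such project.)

Eta

Head-to-head results (9 reviewers):
Eta vs Tau: Eta preferred on 1 ballot; Tau wins 8–1.
Eta vs Alpha: Alpha, 7–2.
Eta–Delta: Delta 5–4.
Tau vs Alpha: 1+5+2 = 8 for Tau, 1 for Alpha — Tau by 8–1.
Tau vs Delta: Tau, 9–0.
Alpha vs Delta: Alpha preferred on 1+1+5+2 = 9 ballots; Alpha wins 9–0.
Eta is beaten in every head-to-head and is the Condorcet loser.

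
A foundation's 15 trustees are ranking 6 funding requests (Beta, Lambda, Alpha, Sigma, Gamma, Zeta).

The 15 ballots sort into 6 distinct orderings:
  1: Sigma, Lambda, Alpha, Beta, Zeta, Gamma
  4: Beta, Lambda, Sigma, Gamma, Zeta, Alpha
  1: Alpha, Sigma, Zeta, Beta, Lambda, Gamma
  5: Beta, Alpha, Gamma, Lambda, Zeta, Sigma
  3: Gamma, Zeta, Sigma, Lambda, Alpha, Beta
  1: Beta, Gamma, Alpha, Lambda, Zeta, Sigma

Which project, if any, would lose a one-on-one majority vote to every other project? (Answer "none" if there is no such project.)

none

Pairwise majorities:
Beta vs Lambda: Beta preferred on 4+1+5+1 = 11 ballots; Beta wins 11–4.
Beta vs Alpha: Beta wins 10–5.
Beta vs Sigma: 10 to 5, Beta.
Beta vs Gamma: 1+4+1+5+1 = 12 for Beta, 3 for Gamma — Beta by 12–3.
Beta vs Zeta: Beta, 11–4.
Lambda vs Alpha: Lambda, 8–7.
Lambda vs Sigma: Lambda, 10–5.
Lambda vs Gamma: Gamma, 9–6.
Lambda vs Zeta: Lambda is ranked higher on 1+4+5+1 = 11 ballots, Zeta on 4. Lambda wins 11–4.
Alpha vs Sigma: Sigma wins 8–7.
Alpha–Gamma: Gamma 8–7.
Alpha vs Zeta: Alpha, 8–7.
Sigma vs Gamma: Gamma wins 9–6.
Sigma vs Zeta: 6 to 9, Zeta.
Gamma vs Zeta: Gamma preferred on 4+5+3+1 = 13 ballots; Gamma wins 13–2.
Every project wins at least one matchup (Beta beats Lambda; Lambda beats Alpha; Alpha beats Zeta; Sigma beats Alpha; Gamma beats Lambda; Zeta beats Sigma), so there is no Condorcet loser.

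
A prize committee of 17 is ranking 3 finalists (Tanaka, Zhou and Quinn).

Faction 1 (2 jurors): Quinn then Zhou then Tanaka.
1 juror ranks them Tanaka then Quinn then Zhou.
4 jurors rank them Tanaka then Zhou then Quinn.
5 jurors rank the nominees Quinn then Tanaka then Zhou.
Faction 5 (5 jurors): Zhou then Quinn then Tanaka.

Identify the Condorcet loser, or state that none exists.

none

Pairwise majorities:
Tanaka vs Zhou: Tanaka, 10–7.
Tanaka vs Quinn: Tanaka is ranked higher on 1+4 = 5 ballots, Quinn on 12. Quinn wins 12–5.
Zhou vs Quinn: Zhou, 9–8.
No nominee is winless: Tanaka beats Zhou; Zhou beats Quinn; Quinn beats Tanaka. There is no Condorcet loser.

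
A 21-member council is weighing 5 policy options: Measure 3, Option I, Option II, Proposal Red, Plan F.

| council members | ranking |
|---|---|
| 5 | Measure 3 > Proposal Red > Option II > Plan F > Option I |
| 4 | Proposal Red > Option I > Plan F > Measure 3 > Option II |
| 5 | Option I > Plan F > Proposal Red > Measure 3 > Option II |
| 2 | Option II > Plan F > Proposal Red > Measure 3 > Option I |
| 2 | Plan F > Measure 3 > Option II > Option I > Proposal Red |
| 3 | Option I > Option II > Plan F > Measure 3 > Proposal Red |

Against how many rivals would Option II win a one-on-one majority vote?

Option II against each rival (21 council members):
Option II vs Measure 3: Measure 3, 16–5.
Option II vs Option I: Option I wins 12–9.
Option II–Proposal Red: Proposal Red 14–7.
Option II vs Plan F: 5+2+3 = 10 for Option II, 11 for Plan F — Plan F by 11–10.
Option II beats no one; loses to Measure 3, Option I, Proposal Red, Plan F — 0 pairwise wins.

0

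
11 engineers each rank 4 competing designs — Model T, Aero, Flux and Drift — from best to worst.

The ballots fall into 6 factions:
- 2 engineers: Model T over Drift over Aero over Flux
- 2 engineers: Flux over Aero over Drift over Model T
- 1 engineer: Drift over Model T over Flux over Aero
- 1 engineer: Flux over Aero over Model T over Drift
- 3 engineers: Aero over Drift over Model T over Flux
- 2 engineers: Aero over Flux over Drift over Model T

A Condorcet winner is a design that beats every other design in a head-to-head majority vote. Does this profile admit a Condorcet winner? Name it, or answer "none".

Aero

Pairwise majorities:
Model T vs Aero: Model T preferred on 2+1 = 3 ballots; Aero wins 8–3.
Model T vs Flux: Model T preferred on 2+1+3 = 6 ballots; Model T wins 6–5.
Model T vs Drift: Model T is ranked higher on 2+1 = 3 ballots, Drift on 8. Drift wins 8–3.
Aero vs Flux: 7 to 4, Aero.
Aero vs Drift: Aero is ranked higher on 2+1+3+2 = 8 ballots, Drift on 3. Aero wins 8–3.
Flux vs Drift: 5 to 6, Drift.
Aero wins every pairwise contest, so Aero is the Condorcet winner.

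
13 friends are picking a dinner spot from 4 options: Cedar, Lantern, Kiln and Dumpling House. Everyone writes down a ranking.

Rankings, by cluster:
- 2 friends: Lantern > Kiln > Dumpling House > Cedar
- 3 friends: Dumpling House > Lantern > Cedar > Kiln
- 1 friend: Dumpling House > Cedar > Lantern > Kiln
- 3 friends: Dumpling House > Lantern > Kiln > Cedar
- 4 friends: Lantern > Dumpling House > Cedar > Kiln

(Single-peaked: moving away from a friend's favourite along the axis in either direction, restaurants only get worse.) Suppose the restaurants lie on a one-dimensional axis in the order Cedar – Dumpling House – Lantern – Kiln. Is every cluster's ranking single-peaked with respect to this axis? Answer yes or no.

yes

Axis positions: Cedar=1, Dumpling House=2, Lantern=3, Kiln=4.
Cluster 1 (peak Lantern at position 3): ranking walks positions 3-4-2-1, expanding outward from the peak — single-peaked.
Cluster 2 (peak Dumpling House at position 2): ranking walks positions 2-3-1-4, expanding outward from the peak — single-peaked.
Cluster 3 (peak Dumpling House at position 2): ranking walks positions 2-1-3-4, expanding outward from the peak — single-peaked.
Cluster 4 (peak Dumpling House at position 2): ranking walks positions 2-3-4-1, expanding outward from the peak — single-peaked.
Cluster 5 (peak Lantern at position 3): ranking walks positions 3-2-1-4, expanding outward from the peak — single-peaked.
Every ranking is single-peaked on this axis.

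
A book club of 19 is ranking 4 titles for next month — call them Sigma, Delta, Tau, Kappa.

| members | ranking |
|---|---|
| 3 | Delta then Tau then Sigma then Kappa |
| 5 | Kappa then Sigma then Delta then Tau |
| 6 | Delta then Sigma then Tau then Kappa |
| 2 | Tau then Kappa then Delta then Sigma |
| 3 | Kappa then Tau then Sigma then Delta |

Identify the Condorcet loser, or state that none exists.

none

Pairwise majorities:
Sigma–Delta: Delta 11–8.
Sigma vs Tau: 11 to 8, Sigma.
Sigma vs Kappa: 3+6 = 9 for Sigma, 10 for Kappa — Kappa by 10–9.
Delta vs Tau: 3+5+6 = 14 for Delta, 5 for Tau — Delta by 14–5.
Delta vs Kappa: Delta preferred on 3+6 = 9 ballots; Kappa wins 10–9.
Tau vs Kappa: Tau, 11–8.
Every book wins at least one matchup (Sigma beats Tau; Delta beats Sigma; Tau beats Kappa; Kappa beats Sigma), so there is no Condorcet loser.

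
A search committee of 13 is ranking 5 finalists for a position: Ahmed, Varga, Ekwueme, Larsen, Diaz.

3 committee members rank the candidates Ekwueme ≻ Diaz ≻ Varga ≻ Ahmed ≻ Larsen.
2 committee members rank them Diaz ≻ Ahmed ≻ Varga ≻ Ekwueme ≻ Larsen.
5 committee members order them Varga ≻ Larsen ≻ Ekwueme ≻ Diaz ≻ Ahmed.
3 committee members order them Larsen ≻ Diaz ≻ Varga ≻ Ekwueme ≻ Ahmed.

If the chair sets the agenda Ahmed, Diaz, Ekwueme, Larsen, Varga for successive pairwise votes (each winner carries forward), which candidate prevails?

Round 1: Ahmed vs Diaz — 0–13, Diaz advances.
Round 2: Diaz vs Ekwueme — 5–8, Ekwueme advances.
Round 3: Ekwueme vs Larsen — 5–8, Larsen advances.
Round 4: Larsen vs Varga — 3–10, Varga advances.
The agenda winner is Varga.

Varga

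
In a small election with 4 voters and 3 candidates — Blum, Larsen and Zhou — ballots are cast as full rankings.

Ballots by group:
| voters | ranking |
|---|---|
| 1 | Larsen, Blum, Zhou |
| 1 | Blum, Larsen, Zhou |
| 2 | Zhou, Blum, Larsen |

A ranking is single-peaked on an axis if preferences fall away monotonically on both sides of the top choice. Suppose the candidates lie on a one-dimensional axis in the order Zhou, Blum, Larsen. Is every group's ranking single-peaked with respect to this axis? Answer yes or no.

yes

Axis positions: Zhou=1, Blum=2, Larsen=3.
Group 1 (peak Larsen at position 3): ranking walks positions 3-2-1, expanding outward from the peak — single-peaked.
Group 2 (peak Blum at position 2): ranking walks positions 2-3-1, expanding outward from the peak — single-peaked.
Group 3 (peak Zhou at position 1): ranking walks positions 1-2-3, expanding outward from the peak — single-peaked.
Every ranking is single-peaked on this axis.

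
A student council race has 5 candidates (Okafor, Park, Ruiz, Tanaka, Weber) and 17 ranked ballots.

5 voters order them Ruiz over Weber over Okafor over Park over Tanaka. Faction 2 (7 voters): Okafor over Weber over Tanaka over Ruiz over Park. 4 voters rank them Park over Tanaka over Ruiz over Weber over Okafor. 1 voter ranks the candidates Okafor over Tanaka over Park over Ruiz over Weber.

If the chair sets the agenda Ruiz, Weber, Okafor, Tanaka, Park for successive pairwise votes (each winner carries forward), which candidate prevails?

Park

Round 1: Ruiz vs Weber — 10–7, Ruiz advances.
Round 2: Ruiz vs Okafor — 9–8, Ruiz advances.
Round 3: Ruiz vs Tanaka — 5–12, Tanaka advances.
Round 4: Tanaka vs Park — 8–9, Park advances.
The agenda winner is Park.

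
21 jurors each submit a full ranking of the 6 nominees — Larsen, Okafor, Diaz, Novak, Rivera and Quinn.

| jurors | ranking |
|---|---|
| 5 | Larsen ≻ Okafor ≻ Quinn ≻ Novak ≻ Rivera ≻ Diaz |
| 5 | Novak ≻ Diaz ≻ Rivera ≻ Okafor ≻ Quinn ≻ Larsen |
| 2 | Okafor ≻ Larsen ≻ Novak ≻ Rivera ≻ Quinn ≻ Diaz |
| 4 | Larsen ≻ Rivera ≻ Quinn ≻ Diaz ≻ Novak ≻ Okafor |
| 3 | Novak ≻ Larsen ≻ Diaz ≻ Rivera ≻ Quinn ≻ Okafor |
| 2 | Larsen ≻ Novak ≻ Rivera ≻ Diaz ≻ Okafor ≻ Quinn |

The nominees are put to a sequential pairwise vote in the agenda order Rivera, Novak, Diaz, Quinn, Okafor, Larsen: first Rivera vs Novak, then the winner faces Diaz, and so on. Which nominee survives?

Larsen

Round 1: Rivera vs Novak — 4–17, Novak advances.
Round 2: Novak vs Diaz — 17–4, Novak advances.
Round 3: Novak vs Quinn — 12–9, Novak advances.
Round 4: Novak vs Okafor — 14–7, Novak advances.
Round 5: Novak vs Larsen — 8–13, Larsen advances.
Larsen survives the agenda.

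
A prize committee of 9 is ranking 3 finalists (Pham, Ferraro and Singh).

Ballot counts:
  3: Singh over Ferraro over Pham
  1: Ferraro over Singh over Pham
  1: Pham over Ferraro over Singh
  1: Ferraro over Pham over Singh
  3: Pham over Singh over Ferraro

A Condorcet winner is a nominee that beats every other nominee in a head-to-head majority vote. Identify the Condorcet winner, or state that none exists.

Pairwise majorities:
Pham vs Ferraro: Pham preferred on 1+3 = 4 ballots; Ferraro wins 5–4.
Pham vs Singh: 5 to 4, Pham.
Ferraro vs Singh: Singh wins 6–3.
No nominee is unbeaten: Pham loses to Ferraro; Ferraro loses to Singh; Singh loses to Pham. In particular Pham → Singh → Ferraro → Pham is a majority cycle — no Condorcet winner exists.

none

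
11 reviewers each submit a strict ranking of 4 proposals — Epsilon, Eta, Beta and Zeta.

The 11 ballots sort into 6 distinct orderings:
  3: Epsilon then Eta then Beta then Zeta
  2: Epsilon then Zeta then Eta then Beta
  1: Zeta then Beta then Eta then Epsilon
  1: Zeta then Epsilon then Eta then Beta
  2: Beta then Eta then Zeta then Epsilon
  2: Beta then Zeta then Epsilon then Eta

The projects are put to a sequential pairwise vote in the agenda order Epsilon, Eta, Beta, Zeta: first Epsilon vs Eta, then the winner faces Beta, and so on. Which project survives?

Round 1: Epsilon vs Eta — 8–3, Epsilon advances.
Round 2: Epsilon vs Beta — 6–5, Epsilon advances.
Round 3: Epsilon vs Zeta — 5–6, Zeta advances.
The agenda winner is Zeta.

Zeta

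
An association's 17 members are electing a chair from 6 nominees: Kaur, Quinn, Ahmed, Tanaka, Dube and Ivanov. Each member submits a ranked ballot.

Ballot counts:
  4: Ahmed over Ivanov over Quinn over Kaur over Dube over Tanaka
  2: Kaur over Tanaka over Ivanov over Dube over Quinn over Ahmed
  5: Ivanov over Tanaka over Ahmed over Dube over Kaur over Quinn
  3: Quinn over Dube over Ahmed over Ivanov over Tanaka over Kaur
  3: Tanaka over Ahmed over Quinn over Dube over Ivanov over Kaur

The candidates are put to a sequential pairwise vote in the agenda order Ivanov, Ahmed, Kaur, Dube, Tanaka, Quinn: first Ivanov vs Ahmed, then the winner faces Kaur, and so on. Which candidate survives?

Tanaka

Round 1: Ivanov vs Ahmed — 7–10, Ahmed advances.
Round 2: Ahmed vs Kaur — 15–2, Ahmed advances.
Round 3: Ahmed vs Dube — 12–5, Ahmed advances.
Round 4: Ahmed vs Tanaka — 7–10, Tanaka advances.
Round 5: Tanaka vs Quinn — 10–7, Tanaka advances.
Tanaka survives the agenda.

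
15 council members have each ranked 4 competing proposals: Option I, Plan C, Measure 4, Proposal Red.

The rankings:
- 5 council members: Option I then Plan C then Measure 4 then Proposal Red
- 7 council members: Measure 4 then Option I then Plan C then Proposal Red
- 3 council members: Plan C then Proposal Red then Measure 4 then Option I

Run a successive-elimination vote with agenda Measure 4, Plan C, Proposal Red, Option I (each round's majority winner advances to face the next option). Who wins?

Option I

Round 1: Measure 4 vs Plan C — 7–8, Plan C advances.
Round 2: Plan C vs Proposal Red — 15–0, Plan C advances.
Round 3: Plan C vs Option I — 3–12, Option I advances.
Option I survives the agenda.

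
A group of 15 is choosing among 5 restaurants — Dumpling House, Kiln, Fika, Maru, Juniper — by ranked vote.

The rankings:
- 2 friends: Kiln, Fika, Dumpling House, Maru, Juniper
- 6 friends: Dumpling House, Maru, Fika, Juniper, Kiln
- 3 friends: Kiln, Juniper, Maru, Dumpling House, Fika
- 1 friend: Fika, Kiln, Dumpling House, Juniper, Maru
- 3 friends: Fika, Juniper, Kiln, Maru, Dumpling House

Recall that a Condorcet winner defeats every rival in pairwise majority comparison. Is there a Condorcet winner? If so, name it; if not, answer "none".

none

Head-to-head results (15 friends):
Dumpling House vs Kiln: Kiln, 9–6.
Dumpling House vs Fika: Dumpling House wins 9–6.
Dumpling House–Maru: Dumpling House 9–6.
Dumpling House vs Juniper: Dumpling House, 9–6.
Kiln vs Fika: Fika wins 10–5.
Kiln–Maru: Kiln 9–6.
Kiln vs Juniper: Juniper wins 9–6.
Fika vs Maru: Maru, 9–6.
Fika vs Juniper: Fika wins 12–3.
Maru vs Juniper: Maru, 8–7.
No restaurant is unbeaten: Dumpling House loses to Kiln; Kiln loses to Fika; Fika loses to Dumpling House; Maru loses to Dumpling House; Juniper loses to Dumpling House. In particular Dumpling House → Fika → Kiln → Dumpling House is a majority cycle — no Condorcet winner exists.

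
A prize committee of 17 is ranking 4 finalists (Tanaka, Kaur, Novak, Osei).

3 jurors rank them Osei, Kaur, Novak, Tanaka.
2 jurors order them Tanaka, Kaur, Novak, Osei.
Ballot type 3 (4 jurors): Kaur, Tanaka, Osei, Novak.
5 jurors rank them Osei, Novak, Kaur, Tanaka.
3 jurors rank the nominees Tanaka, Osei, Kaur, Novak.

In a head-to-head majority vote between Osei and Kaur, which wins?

Osei

Ballots ranking Osei above Kaur: 3 + 5 + 3 = 11.
Ballots ranking Kaur above Osei: 17 − 11 = 6.
Osei wins the head-to-head 11–6.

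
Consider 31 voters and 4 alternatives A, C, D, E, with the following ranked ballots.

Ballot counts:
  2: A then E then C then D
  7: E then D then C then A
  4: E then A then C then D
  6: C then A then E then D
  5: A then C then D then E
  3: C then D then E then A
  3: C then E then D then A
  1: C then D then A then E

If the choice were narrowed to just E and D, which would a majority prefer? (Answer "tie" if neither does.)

Ballots ranking E above D: 2 + 7 + 4 + 6 + 3 = 22.
Ballots ranking D above E: 31 − 22 = 9.
E wins the head-to-head 22–9.

E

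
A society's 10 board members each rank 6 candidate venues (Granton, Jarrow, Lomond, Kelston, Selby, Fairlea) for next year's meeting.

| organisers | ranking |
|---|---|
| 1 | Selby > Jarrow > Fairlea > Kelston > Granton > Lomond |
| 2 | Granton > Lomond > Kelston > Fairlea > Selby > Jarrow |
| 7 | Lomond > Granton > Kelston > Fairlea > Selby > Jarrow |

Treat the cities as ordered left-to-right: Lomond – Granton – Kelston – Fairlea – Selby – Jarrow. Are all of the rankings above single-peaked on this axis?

Axis positions: Lomond=1, Granton=2, Kelston=3, Fairlea=4, Selby=5, Jarrow=6.
Group 1 (peak Selby at position 5): ranking walks positions 5-6-4-3-2-1, expanding outward from the peak — single-peaked.
Group 2 (peak Granton at position 2): ranking walks positions 2-1-3-4-5-6, expanding outward from the peak — single-peaked.
Group 3 (peak Lomond at position 1): ranking walks positions 1-2-3-4-5-6, expanding outward from the peak — single-peaked.
Every ranking is single-peaked on this axis.

yes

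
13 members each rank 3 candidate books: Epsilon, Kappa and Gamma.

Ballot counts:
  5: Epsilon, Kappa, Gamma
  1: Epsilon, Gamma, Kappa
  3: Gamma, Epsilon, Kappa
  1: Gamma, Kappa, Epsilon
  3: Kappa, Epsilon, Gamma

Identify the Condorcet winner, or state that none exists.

Epsilon

Check each pair by majority over 13 ballots:
Epsilon vs Kappa: Epsilon wins 9–4.
Epsilon vs Gamma: Epsilon, 9–4.
Kappa vs Gamma: Kappa, 8–5.
Epsilon beats each of Kappa, Gamma — Epsilon is the Condorcet winner.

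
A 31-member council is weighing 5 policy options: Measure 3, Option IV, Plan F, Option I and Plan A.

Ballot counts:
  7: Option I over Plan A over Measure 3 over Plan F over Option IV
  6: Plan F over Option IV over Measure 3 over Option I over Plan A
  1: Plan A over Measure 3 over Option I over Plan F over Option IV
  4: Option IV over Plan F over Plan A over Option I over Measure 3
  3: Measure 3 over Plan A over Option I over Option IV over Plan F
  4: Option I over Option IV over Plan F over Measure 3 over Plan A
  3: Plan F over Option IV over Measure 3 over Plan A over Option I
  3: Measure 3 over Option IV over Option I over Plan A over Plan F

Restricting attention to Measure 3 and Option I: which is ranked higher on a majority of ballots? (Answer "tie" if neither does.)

Measure 3

Ballots ranking Measure 3 above Option I: 6 + 1 + 3 + 3 + 3 = 16.
Ballots ranking Option I above Measure 3: 31 − 16 = 15.
Measure 3 wins the head-to-head 16–15.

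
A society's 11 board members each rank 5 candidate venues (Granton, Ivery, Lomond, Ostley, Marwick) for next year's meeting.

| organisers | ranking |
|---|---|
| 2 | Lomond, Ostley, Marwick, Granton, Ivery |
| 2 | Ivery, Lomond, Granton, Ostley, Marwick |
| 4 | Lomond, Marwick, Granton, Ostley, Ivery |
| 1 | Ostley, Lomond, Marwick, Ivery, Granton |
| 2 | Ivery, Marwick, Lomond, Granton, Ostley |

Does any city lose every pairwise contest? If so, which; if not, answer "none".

Ivery

Head-to-head results (11 organisers):
Granton vs Ivery: Granton is ranked higher on 2+4 = 6 ballots, Ivery on 5. Granton wins 6–5.
Granton–Lomond: Lomond 11–0.
Granton vs Ostley: Granton wins 8–3.
Granton vs Marwick: 2 for Granton, 9 for Marwick — Marwick by 9–2.
Ivery–Lomond: Lomond 7–4.
Ivery vs Ostley: Ivery is ranked higher on 2+2 = 4 ballots, Ostley on 7. Ostley wins 7–4.
Ivery vs Marwick: Ivery preferred on 2+2 = 4 ballots; Marwick wins 7–4.
Lomond vs Ostley: Lomond, 10–1.
Lomond vs Marwick: Lomond, 9–2.
Ostley vs Marwick: 5 to 6, Marwick.
Ivery loses to every other city — it is the Condorcet loser.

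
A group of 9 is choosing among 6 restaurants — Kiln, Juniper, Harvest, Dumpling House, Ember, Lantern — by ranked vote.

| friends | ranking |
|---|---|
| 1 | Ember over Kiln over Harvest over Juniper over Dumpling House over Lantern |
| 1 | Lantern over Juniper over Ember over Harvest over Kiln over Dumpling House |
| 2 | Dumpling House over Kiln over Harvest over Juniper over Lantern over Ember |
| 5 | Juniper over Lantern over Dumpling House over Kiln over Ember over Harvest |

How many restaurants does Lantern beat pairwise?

4

Lantern against each rival (9 friends):
Lantern vs Kiln: 6 to 3, Lantern.
Lantern vs Juniper: 1 to 8, Juniper.
Lantern vs Harvest: 1+5 = 6 for Lantern, 3 for Harvest — Lantern by 6–3.
Lantern vs Dumpling House: Lantern preferred on 1+5 = 6 ballots; Lantern wins 6–3.
Lantern vs Ember: Lantern, 8–1.
Lantern beats Kiln, Harvest, Dumpling House, Ember; loses to Juniper — 4 pairwise wins.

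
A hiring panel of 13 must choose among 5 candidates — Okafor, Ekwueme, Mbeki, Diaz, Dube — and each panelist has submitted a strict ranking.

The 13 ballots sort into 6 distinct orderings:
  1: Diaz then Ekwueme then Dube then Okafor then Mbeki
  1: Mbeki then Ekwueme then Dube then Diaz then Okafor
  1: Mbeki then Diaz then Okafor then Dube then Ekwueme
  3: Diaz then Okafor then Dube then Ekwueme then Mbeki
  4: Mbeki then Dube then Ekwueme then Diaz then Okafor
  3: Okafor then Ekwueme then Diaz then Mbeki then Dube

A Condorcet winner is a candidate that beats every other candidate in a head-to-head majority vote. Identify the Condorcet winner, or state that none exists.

Pairwise majorities:
Okafor vs Ekwueme: Okafor is ranked higher on 1+3+3 = 7 ballots, Ekwueme on 6. Okafor wins 7–6.
Okafor vs Mbeki: 1+3+3 = 7 for Okafor, 6 for Mbeki — Okafor by 7–6.
Okafor vs Diaz: Okafor is ranked higher on 3 ballots, Diaz on 10. Diaz wins 10–3.
Okafor vs Dube: 7 to 6, Okafor.
Ekwueme vs Mbeki: 7 to 6, Ekwueme.
Ekwueme vs Diaz: 1+4+3 = 8 for Ekwueme, 5 for Diaz — Ekwueme by 8–5.
Ekwueme vs Dube: 5 to 8, Dube.
Mbeki vs Diaz: Mbeki preferred on 1+1+4 = 6 ballots; Diaz wins 7–6.
Mbeki vs Dube: 1+1+4+3 = 9 for Mbeki, 4 for Dube — Mbeki by 9–4.
Diaz vs Dube: 1+1+3+3 = 8 for Diaz, 5 for Dube — Diaz by 8–5.
No candidate is unbeaten: Okafor loses to Diaz; Ekwueme loses to Okafor; Mbeki loses to Okafor; Diaz loses to Ekwueme; Dube loses to Okafor. In particular Okafor → Ekwueme → Diaz → Okafor is a majority cycle — no Condorcet winner exists.

none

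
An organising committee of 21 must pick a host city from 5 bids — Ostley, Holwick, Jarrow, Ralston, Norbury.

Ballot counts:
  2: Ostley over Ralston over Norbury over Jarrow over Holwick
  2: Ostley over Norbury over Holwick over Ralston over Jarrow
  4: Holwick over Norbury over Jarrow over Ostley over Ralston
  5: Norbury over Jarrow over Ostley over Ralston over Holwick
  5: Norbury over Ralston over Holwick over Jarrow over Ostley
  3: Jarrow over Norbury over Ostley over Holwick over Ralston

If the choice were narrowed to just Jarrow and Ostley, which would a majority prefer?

Jarrow

Ballots ranking Jarrow above Ostley: 4 + 5 + 5 + 3 = 17.
Ballots ranking Ostley above Jarrow: 21 − 17 = 4.
Jarrow wins the head-to-head 17–4.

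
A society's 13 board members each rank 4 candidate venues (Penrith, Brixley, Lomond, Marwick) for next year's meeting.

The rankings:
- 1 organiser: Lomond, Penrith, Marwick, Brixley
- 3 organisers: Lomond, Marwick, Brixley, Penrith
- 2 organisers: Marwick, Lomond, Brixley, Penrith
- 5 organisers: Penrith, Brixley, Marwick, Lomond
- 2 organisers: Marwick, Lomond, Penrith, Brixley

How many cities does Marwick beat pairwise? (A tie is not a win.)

3

Marwick against each rival (13 organisers):
Marwick vs Penrith: Marwick wins 7–6.
Marwick vs Brixley: Marwick, 8–5.
Marwick vs Lomond: Marwick, 9–4.
Marwick beats Penrith, Brixley, Lomond — 3 pairwise wins.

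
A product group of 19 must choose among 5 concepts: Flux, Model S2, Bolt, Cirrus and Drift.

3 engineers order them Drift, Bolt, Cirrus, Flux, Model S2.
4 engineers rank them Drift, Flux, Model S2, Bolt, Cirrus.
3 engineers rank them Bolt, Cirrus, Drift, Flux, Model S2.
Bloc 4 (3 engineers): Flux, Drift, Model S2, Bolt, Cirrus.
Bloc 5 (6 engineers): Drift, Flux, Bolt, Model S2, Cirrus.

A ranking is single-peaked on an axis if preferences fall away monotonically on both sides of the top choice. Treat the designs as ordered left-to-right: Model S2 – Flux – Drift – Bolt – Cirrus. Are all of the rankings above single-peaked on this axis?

yes

Axis positions: Model S2=1, Flux=2, Drift=3, Bolt=4, Cirrus=5.
Bloc 1 (peak Drift at position 3): ranking walks positions 3-4-5-2-1, expanding outward from the peak — single-peaked.
Bloc 2 (peak Drift at position 3): ranking walks positions 3-2-1-4-5, expanding outward from the peak — single-peaked.
Bloc 3 (peak Bolt at position 4): ranking walks positions 4-5-3-2-1, expanding outward from the peak — single-peaked.
Bloc 4 (peak Flux at position 2): ranking walks positions 2-3-1-4-5, expanding outward from the peak — single-peaked.
Bloc 5 (peak Drift at position 3): ranking walks positions 3-2-4-1-5, expanding outward from the peak — single-peaked.
Every ranking is single-peaked on this axis.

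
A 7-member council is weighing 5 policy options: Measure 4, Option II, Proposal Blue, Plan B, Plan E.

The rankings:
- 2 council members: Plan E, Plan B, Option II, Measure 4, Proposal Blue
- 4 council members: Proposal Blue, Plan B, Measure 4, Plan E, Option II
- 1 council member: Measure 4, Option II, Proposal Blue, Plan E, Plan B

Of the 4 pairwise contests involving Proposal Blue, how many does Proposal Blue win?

Proposal Blue against each rival (7 council members):
Proposal Blue vs Measure 4: Proposal Blue wins 4–3.
Proposal Blue vs Option II: Proposal Blue is ranked higher on 4 ballots, Option II on 3. Proposal Blue wins 4–3.
Proposal Blue vs Plan B: Proposal Blue preferred on 4+1 = 5 ballots; Proposal Blue wins 5–2.
Proposal Blue vs Plan E: 5 to 2, Proposal Blue.
Proposal Blue beats Measure 4, Option II, Plan B, Plan E — 4 pairwise wins.

4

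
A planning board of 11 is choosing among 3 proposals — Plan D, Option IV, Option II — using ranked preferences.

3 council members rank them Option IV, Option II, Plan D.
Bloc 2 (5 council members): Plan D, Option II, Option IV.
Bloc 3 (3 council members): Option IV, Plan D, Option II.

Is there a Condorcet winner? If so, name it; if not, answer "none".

Pairwise majorities:
Plan D vs Option IV: Plan D preferred on 5 ballots; Option IV wins 6–5.
Plan D vs Option II: Plan D is ranked higher on 5+3 = 8 ballots, Option II on 3. Plan D wins 8–3.
Option IV vs Option II: Option IV preferred on 3+3 = 6 ballots; Option IV wins 6–5.
Option IV beats each of Plan D, Option II — Option IV is the Condorcet winner.

Option IV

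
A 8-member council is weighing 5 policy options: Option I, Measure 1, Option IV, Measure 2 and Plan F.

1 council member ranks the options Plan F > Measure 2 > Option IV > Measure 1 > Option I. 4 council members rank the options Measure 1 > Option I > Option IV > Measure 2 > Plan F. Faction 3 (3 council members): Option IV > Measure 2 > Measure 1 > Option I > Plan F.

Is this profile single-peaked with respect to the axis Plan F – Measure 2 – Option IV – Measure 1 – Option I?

yes

Axis positions: Plan F=1, Measure 2=2, Option IV=3, Measure 1=4, Option I=5.
Faction 1 (peak Plan F at position 1): ranking walks positions 1-2-3-4-5, expanding outward from the peak — single-peaked.
Faction 2 (peak Measure 1 at position 4): ranking walks positions 4-5-3-2-1, expanding outward from the peak — single-peaked.
Faction 3 (peak Option IV at position 3): ranking walks positions 3-2-4-5-1, expanding outward from the peak — single-peaked.
Every ranking is single-peaked on this axis.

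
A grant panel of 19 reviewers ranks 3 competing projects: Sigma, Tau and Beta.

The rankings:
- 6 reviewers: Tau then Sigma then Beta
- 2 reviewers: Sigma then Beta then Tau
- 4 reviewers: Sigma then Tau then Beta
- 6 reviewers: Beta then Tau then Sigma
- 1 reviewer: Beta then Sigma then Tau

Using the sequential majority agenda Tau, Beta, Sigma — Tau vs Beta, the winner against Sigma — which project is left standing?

Tau

Round 1: Tau vs Beta — 10–9, Tau advances.
Round 2: Tau vs Sigma — 12–7, Tau advances.
Tau survives the agenda.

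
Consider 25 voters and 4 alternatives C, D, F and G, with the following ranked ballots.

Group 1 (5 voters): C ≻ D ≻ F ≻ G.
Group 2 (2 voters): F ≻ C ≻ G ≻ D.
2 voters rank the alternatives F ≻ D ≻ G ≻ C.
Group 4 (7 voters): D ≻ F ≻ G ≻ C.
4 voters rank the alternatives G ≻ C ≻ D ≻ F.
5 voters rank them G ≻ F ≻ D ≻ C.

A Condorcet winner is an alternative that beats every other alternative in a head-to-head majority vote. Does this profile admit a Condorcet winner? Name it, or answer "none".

Pairwise majorities:
C vs D: 5+2+4 = 11 for C, 14 for D — D by 14–11.
C vs F: F wins 16–9.
C vs G: G wins 18–7.
D–F: D 16–9.
D vs G: D, 14–11.
F vs G: F, 16–9.
D wins every pairwise contest, so D is the Condorcet winner.

D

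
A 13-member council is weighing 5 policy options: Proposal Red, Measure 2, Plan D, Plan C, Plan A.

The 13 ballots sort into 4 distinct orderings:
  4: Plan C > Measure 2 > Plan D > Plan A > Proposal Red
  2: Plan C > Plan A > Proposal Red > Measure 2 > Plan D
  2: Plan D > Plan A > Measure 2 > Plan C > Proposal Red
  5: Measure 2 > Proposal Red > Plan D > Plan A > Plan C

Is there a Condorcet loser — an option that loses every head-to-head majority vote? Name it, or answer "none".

none

Pairwise majorities:
Proposal Red vs Measure 2: Measure 2 wins 11–2.
Proposal Red–Plan D: Proposal Red 7–6.
Proposal Red–Plan C: Plan C 8–5.
Proposal Red vs Plan A: 5 for Proposal Red, 8 for Plan A — Plan A by 8–5.
Measure 2 vs Plan D: Measure 2 is ranked higher on 4+2+5 = 11 ballots, Plan D on 2. Measure 2 wins 11–2.
Measure 2 vs Plan C: Measure 2 preferred on 2+5 = 7 ballots; Measure 2 wins 7–6.
Measure 2 vs Plan A: 4+5 = 9 for Measure 2, 4 for Plan A — Measure 2 by 9–4.
Plan D vs Plan C: 2+5 = 7 for Plan D, 6 for Plan C — Plan D by 7–6.
Plan D vs Plan A: Plan D wins 11–2.
Plan C–Plan A: Plan A 7–6.
No option is winless: Proposal Red beats Plan D; Measure 2 beats Proposal Red; Plan D beats Plan C; Plan C beats Proposal Red; Plan A beats Proposal Red. There is no Condorcet loser.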